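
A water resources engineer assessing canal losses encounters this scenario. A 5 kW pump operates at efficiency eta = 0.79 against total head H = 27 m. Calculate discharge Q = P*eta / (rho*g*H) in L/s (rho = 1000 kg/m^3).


Q = (P * 1000 * eta) / (rho * g * H)
  = (5 * 1000 * 0.79) / (1000 * 9.81 * 27)
  = 3950 / 264870
  = 0.01491 m^3/s = 14.91 L/s


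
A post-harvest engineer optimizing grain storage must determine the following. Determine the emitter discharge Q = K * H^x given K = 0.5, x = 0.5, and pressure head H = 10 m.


Q = K * H^x
  = 0.5 * 10^0.5
  = 0.5 * 3.1623
  = 1.58 L/h


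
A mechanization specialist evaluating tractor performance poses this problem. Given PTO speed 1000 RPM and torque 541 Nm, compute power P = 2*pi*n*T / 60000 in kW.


P = 2*pi*n*T / 60000
  = 2*pi * 1000 * 541 / 60000
  = 3399203.25 / 60000
  = 56.65 kW


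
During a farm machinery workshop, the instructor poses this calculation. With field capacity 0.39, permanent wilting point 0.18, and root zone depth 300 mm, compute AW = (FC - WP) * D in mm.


AW = (FC - WP) * D
   = (0.39 - 0.18) * 300
   = 0.21 * 300
   = 63 mm


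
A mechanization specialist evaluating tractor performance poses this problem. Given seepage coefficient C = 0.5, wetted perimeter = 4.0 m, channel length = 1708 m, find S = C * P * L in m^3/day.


S = C * P * L
  = 0.5 * 4.0 * 1708
  = 3416 m^3/day


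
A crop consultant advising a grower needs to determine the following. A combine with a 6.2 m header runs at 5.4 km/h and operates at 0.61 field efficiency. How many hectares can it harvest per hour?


C = w * v * eta_f / 10
  = 6.2 * 5.4 * 0.61 / 10
  = 20.42 / 10
  = 2.04 ha/h


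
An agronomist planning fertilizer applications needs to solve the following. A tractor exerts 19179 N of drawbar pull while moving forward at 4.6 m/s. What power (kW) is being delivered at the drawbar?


P = F * v / 1000
  = 19179 * 4.6 / 1000
  = 88223.40 / 1000
  = 88.22 kW


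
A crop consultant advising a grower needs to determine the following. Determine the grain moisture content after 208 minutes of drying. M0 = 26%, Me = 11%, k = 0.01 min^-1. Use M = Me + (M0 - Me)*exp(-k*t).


M = Me + (M0 - Me) * e^(-k*t)
  = 11 + (26 - 11) * e^(-0.01*208)
  = 11 + 15 * e^(-2.080)
  = 11 + 15 * 0.12493
  = 11 + 1.8740
  = 12.87%


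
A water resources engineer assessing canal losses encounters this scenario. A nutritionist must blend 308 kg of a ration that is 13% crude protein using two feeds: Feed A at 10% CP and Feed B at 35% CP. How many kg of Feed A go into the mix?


parts_A = CP_b - target = 35 - 13 = 22
parts_B = target - CP_a = 13 - 10 = 3
total_parts = 22 + 3 = 25
Feed A = 308 * 22 / 25 = 271.04 kg
Feed B = 308 * 3 / 25 = 36.96 kg

271.04 kg


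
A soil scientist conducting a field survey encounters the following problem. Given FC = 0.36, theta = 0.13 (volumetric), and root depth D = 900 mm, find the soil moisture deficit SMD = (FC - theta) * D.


SMD = (FC - theta) * D
    = (0.36 - 0.13) * 900
    = 0.230 * 900
    = 207 mm


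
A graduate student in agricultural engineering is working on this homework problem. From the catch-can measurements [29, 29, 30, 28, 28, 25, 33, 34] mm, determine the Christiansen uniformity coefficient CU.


xbar = 236 / 8 = 29.500
sum|xi - xbar| = 17
CU = 100 * (1 - 17 / (8 * 29.500))
   = 100 * (1 - 0.0720)
   = 92.80%


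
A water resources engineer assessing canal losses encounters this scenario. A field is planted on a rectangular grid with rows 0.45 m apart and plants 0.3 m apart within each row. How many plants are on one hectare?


D = 10000 / (row_sp * plant_sp)
  = 10000 / (0.45 * 0.3)
  = 10000 / 0.1350
  = 74074.07 plants/ha


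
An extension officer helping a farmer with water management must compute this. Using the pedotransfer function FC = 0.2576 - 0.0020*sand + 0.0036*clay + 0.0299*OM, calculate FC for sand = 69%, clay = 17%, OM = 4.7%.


FC = 0.2576 - 0.0020*69 + 0.0036*17 + 0.0299*4.7
   = 0.2576 - 0.1380 + 0.0612 + 0.1405
   = 0.3213


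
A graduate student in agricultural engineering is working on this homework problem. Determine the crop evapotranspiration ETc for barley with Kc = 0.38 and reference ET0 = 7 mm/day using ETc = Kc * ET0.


ETc = Kc * ET0
    = 0.38 * 7
    = 2.66 mm/day


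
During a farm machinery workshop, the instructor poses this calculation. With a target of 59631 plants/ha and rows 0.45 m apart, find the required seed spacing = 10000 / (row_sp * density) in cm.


spacing = 10000 / (row_sp * density)
        = 10000 / (0.45 * 59631)
        = 10000 / 26833.95
        = 0.37266 m = 37.27 cm


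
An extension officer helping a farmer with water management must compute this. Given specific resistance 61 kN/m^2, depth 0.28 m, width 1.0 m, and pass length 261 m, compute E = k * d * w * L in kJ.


E = k * d * w * L
  = 61 * 0.28 * 1.0 * 261
  = 4457.88 kJ


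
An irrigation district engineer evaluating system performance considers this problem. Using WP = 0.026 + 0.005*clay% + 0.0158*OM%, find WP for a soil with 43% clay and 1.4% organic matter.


WP = 0.026 + 0.005*43 + 0.0158*1.4
   = 0.026 + 0.2150 + 0.0221
   = 0.2631


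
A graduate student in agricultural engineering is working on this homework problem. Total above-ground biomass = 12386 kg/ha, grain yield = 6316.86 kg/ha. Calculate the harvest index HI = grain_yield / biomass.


HI = grain_yield / biomass
   = 6316.86 / 12386
   = 0.51


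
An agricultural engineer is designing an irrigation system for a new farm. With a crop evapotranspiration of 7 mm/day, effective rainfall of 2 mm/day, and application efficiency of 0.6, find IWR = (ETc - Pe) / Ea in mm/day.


IWR = (ETc - Pe) / Ea
    = (7 - 2) / 0.6
    = 5 / 0.6
    = 8.33 mm/day


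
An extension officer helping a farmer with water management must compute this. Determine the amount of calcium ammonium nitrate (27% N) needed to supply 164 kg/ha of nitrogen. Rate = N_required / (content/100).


Rate = N_required / (N_content / 100)
     = 164 / (27 / 100)
     = 164 / 0.27
     = 607.41 kg/ha


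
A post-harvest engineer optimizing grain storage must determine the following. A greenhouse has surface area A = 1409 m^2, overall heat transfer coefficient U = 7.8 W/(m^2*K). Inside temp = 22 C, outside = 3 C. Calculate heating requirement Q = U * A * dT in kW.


dT = 22 - (3) = 19 K
Q = U * A * dT
  = 7.8 * 1409 * 19
  = 208813.80 W = 208.81 kW


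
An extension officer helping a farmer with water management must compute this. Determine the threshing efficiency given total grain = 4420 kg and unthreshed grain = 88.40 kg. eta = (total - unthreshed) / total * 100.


eta = (total - unthreshed) / total * 100
    = (4420 - 88.40) / 4420 * 100
    = 4331.60 / 4420 * 100
    = 98%


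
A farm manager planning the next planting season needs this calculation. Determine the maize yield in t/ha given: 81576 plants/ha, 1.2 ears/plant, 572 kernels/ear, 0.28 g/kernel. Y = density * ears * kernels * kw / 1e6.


Y = density * ears * kernels * kw
  = 81576 * 1.2 * 572 * 0.28 g/ha
  = 15678254.59 g/ha
  = 15678.25 kg/ha = 15.68 t/ha


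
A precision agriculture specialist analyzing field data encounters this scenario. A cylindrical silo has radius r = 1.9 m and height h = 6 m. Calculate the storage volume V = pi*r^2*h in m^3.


V = pi * r^2 * h
  = pi * 1.9^2 * 6
  = pi * 3.61 * 6
  = 68.05 m^3


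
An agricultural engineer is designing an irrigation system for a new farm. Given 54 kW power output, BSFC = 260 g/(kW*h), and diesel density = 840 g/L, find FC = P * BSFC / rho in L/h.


FC = P * BSFC / rho_fuel
   = 54 * 260 / 840
   = 14040 / 840
   = 16.71 L/h


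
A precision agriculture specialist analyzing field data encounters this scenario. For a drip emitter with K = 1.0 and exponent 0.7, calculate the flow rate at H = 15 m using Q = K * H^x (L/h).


Q = K * H^x
  = 1.0 * 15^0.7
  = 1.0 * 6.6568
  = 6.66 L/h


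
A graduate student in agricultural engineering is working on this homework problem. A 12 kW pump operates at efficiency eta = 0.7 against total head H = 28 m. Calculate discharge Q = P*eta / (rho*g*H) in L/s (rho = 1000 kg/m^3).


Q = (P * 1000 * eta) / (rho * g * H)
  = (12 * 1000 * 0.7) / (1000 * 9.81 * 28)
  = 8400 / 274680
  = 0.03058 m^3/s = 30.58 L/s


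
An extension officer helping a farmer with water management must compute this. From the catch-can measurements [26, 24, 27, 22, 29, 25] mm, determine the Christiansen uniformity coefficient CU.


xbar = 153 / 6 = 25.500
sum|xi - xbar| = 11
CU = 100 * (1 - 11 / (6 * 25.500))
   = 100 * (1 - 0.0719)
   = 92.81%


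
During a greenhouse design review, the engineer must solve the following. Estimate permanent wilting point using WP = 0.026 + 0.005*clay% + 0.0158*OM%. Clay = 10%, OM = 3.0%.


WP = 0.026 + 0.005*10 + 0.0158*3.0
   = 0.026 + 0.0500 + 0.0474
   = 0.1234


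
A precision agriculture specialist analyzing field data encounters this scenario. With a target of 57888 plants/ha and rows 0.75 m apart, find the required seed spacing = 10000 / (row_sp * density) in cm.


spacing = 10000 / (row_sp * density)
        = 10000 / (0.75 * 57888)
        = 10000 / 43416
        = 0.23033 m = 23.03 cm


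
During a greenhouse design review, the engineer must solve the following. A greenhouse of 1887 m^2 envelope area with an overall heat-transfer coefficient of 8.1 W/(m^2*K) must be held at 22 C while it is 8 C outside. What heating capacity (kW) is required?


dT = 22 - (8) = 14 K
Q = U * A * dT
  = 8.1 * 1887 * 14
  = 213985.80 W = 213.99 kW


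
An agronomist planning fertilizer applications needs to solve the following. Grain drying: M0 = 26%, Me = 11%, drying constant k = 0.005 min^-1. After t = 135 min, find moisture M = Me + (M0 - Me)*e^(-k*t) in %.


M = Me + (M0 - Me) * e^(-k*t)
  = 11 + (26 - 11) * e^(-0.005*135)
  = 11 + 15 * e^(-0.675)
  = 11 + 15 * 0.50916
  = 11 + 7.6373
  = 18.64%


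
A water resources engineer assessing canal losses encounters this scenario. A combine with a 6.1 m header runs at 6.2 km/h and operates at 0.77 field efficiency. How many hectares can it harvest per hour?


C = w * v * eta_f / 10
  = 6.1 * 6.2 * 0.77 / 10
  = 29.12 / 10
  = 2.91 ha/h


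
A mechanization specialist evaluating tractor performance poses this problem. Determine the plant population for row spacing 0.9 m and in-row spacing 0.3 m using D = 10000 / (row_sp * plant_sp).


D = 10000 / (row_sp * plant_sp)
  = 10000 / (0.9 * 0.3)
  = 10000 / 0.2700
  = 37037.04 plants/ha


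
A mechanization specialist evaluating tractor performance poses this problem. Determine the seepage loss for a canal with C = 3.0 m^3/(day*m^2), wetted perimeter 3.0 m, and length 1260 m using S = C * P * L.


S = C * P * L
  = 3.0 * 3.0 * 1260
  = 11340 m^3/day


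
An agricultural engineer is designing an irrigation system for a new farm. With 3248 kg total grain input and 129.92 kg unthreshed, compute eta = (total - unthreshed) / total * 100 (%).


eta = (total - unthreshed) / total * 100
    = (3248 - 129.92) / 3248 * 100
    = 3118.08 / 3248 * 100
    = 96%


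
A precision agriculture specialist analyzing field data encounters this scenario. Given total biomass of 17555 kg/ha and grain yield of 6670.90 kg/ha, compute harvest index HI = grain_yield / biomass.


HI = grain_yield / biomass
   = 6670.90 / 17555
   = 0.38


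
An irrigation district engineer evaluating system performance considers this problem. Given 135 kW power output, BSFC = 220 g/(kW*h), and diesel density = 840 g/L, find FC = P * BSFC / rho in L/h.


FC = P * BSFC / rho_fuel
   = 135 * 220 / 840
   = 29700 / 840
   = 35.36 L/h


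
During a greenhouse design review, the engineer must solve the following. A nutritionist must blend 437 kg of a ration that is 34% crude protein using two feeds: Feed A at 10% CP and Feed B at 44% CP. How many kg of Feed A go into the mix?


parts_A = CP_b - target = 44 - 34 = 10
parts_B = target - CP_a = 34 - 10 = 24
total_parts = 10 + 24 = 34
Feed A = 437 * 10 / 34 = 128.53 kg
Feed B = 437 * 24 / 34 = 308.47 kg

128.53 kg


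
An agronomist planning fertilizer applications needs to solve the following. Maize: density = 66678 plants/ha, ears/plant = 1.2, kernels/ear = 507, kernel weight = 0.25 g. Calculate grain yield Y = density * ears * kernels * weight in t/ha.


Y = density * ears * kernels * kw
  = 66678 * 1.2 * 507 * 0.25 g/ha
  = 10141723.80 g/ha
  = 10141.72 kg/ha = 10.14 t/ha


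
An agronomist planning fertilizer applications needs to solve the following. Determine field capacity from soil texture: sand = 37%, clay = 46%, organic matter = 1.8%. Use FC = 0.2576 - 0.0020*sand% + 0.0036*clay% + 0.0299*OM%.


FC = 0.2576 - 0.0020*37 + 0.0036*46 + 0.0299*1.8
   = 0.2576 - 0.0740 + 0.1656 + 0.0538
   = 0.4030


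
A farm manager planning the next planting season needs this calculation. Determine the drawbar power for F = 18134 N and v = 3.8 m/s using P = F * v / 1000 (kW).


P = F * v / 1000
  = 18134 * 3.8 / 1000
  = 68909.20 / 1000
  = 68.91 kW


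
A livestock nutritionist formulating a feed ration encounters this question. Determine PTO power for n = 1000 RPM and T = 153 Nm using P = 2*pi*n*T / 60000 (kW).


P = 2*pi*n*T / 60000
  = 2*pi * 1000 * 153 / 60000
  = 961327.35 / 60000
  = 16.02 kW


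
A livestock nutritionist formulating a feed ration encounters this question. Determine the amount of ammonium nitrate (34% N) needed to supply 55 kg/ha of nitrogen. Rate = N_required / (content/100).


Rate = N_required / (N_content / 100)
     = 55 / (34 / 100)
     = 55 / 0.34
     = 161.76 kg/ha


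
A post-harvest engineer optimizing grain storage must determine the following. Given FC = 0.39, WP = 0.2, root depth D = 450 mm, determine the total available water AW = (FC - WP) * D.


AW = (FC - WP) * D
   = (0.39 - 0.2) * 450
   = 0.19 * 450
   = 85.50 mm


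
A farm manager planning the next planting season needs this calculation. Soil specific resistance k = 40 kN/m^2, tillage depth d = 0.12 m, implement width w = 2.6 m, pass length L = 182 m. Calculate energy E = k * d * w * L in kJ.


E = k * d * w * L
  = 40 * 0.12 * 2.6 * 182
  = 2271.36 kJ


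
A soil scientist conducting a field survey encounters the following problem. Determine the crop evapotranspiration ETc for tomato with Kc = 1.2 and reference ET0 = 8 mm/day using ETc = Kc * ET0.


ETc = Kc * ET0
    = 1.2 * 8
    = 9.60 mm/day


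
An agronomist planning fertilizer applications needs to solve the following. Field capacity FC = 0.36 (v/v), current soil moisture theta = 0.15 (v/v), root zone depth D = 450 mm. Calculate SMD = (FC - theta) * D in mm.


SMD = (FC - theta) * D
    = (0.36 - 0.15) * 450
    = 0.210 * 450
    = 94.50 mm


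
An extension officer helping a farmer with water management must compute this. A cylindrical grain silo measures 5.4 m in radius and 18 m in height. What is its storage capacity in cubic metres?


V = pi * r^2 * h
  = pi * 5.4^2 * 18
  = pi * 29.16 * 18
  = 1648.96 m^3


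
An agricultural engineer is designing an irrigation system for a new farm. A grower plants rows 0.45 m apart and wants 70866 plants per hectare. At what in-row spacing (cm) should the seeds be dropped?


spacing = 10000 / (row_sp * density)
        = 10000 / (0.45 * 70866)
        = 10000 / 31889.70
        = 0.31358 m = 31.36 cm


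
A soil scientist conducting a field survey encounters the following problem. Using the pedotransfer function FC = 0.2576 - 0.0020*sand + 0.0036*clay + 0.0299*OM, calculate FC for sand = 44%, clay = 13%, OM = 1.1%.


FC = 0.2576 - 0.0020*44 + 0.0036*13 + 0.0299*1.1
   = 0.2576 - 0.0880 + 0.0468 + 0.0329
   = 0.2493


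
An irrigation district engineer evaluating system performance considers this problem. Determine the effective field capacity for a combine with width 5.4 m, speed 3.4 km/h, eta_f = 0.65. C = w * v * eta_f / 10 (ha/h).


C = w * v * eta_f / 10
  = 5.4 * 3.4 * 0.65 / 10
  = 11.93 / 10
  = 1.19 ha/h


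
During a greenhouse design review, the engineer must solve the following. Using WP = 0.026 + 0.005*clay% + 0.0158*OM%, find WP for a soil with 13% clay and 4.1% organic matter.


WP = 0.026 + 0.005*13 + 0.0158*4.1
   = 0.026 + 0.0650 + 0.0648
   = 0.1558


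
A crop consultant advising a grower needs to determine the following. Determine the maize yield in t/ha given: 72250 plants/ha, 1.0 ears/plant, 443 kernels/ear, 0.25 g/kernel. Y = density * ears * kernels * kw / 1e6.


Y = density * ears * kernels * kw
  = 72250 * 1.0 * 443 * 0.25 g/ha
  = 8001687.50 g/ha
  = 8001.69 kg/ha = 8.00 t/ha


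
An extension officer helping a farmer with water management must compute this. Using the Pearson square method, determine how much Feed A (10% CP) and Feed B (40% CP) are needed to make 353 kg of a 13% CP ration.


parts_A = CP_b - target = 40 - 13 = 27
parts_B = target - CP_a = 13 - 10 = 3
total_parts = 27 + 3 = 30
Feed A = 353 * 27 / 30 = 317.70 kg
Feed B = 353 * 3 / 30 = 35.30 kg

317.70 kg


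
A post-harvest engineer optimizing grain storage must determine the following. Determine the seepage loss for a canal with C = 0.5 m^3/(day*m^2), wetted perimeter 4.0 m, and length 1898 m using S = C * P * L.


S = C * P * L
  = 0.5 * 4.0 * 1898
  = 3796 m^3/day


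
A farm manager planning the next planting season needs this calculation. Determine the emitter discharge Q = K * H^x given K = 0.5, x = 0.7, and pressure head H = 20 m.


Q = K * H^x
  = 0.5 * 20^0.7
  = 0.5 * 8.1418
  = 4.07 L/h


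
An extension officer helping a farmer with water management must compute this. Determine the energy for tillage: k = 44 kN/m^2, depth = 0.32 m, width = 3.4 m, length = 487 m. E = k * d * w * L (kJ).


E = k * d * w * L
  = 44 * 0.32 * 3.4 * 487
  = 23313.66 kJ


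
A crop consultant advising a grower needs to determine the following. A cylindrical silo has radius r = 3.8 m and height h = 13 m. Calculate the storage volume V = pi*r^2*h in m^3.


V = pi * r^2 * h
  = pi * 3.8^2 * 13
  = pi * 14.44 * 13
  = 589.74 m^3


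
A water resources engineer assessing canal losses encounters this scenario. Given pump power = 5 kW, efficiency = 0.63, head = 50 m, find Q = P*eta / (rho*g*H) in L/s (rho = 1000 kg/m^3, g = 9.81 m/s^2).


Q = (P * 1000 * eta) / (rho * g * H)
  = (5 * 1000 * 0.63) / (1000 * 9.81 * 50)
  = 3150 / 490500
  = 0.00642 m^3/s = 6.42 L/s


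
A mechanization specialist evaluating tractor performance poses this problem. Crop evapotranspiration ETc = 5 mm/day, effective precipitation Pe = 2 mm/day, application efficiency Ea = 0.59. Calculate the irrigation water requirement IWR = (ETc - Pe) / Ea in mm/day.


IWR = (ETc - Pe) / Ea
    = (5 - 2) / 0.59
    = 3 / 0.59
    = 5.08 mm/day


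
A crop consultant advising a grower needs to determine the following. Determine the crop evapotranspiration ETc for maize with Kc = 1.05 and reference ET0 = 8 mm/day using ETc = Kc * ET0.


ETc = Kc * ET0
    = 1.05 * 8
    = 8.40 mm/day


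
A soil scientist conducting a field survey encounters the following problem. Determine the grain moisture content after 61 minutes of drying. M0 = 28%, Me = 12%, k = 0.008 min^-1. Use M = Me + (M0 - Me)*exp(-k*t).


M = Me + (M0 - Me) * e^(-k*t)
  = 12 + (28 - 12) * e^(-0.008*61)
  = 12 + 16 * e^(-0.488)
  = 12 + 16 * 0.61385
  = 12 + 9.8216
  = 21.82%


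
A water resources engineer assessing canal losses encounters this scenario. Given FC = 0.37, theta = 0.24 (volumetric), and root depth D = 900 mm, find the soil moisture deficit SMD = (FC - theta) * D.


SMD = (FC - theta) * D
    = (0.37 - 0.24) * 900
    = 0.130 * 900
    = 117 mm


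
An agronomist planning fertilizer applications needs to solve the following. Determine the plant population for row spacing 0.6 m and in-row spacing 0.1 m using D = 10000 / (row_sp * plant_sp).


D = 10000 / (row_sp * plant_sp)
  = 10000 / (0.6 * 0.1)
  = 10000 / 0.0600
  = 166666.67 plants/ha


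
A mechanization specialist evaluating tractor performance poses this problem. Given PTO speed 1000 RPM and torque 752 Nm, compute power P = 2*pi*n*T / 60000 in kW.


P = 2*pi*n*T / 60000
  = 2*pi * 1000 * 752 / 60000
  = 4724955.35 / 60000
  = 78.75 kW


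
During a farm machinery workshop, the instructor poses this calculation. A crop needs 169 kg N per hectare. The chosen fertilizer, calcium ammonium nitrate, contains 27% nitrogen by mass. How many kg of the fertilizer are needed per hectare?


Rate = N_required / (N_content / 100)
     = 169 / (27 / 100)
     = 169 / 0.27
     = 625.93 kg/ha


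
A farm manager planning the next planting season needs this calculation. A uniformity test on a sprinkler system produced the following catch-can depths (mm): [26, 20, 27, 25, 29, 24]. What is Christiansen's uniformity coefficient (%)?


xbar = 151 / 6 = 25.167
sum|xi - xbar| = 13
CU = 100 * (1 - 13 / (6 * 25.167))
   = 100 * (1 - 0.0861)
   = 91.39%


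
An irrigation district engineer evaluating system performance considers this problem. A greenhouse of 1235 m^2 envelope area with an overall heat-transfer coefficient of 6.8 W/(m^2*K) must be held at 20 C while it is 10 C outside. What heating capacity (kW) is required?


dT = 20 - (10) = 10 K
Q = U * A * dT
  = 6.8 * 1235 * 10
  = 83980 W = 83.98 kW


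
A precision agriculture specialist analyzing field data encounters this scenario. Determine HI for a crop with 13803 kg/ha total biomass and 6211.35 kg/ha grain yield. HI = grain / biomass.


HI = grain_yield / biomass
   = 6211.35 / 13803
   = 0.45


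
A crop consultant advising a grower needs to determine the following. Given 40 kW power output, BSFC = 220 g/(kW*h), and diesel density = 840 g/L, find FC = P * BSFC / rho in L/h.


FC = P * BSFC / rho_fuel
   = 40 * 220 / 840
   = 8800 / 840
   = 10.48 L/h


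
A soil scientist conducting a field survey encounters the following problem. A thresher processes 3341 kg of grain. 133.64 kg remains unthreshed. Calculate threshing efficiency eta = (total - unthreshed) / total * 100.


eta = (total - unthreshed) / total * 100
    = (3341 - 133.64) / 3341 * 100
    = 3207.36 / 3341 * 100
    = 96%


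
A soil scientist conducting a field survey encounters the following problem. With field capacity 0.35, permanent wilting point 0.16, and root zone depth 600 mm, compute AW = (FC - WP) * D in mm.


AW = (FC - WP) * D
   = (0.35 - 0.16) * 600
   = 0.19 * 600
   = 114 mm


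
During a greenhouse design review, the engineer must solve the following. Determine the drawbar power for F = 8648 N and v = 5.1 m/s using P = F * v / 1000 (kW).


P = F * v / 1000
  = 8648 * 5.1 / 1000
  = 44104.80 / 1000
  = 44.10 kW


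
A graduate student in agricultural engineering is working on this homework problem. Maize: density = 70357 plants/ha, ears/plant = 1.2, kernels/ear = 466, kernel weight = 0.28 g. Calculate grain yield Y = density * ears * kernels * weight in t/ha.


Y = density * ears * kernels * kw
  = 70357 * 1.2 * 466 * 0.28 g/ha
  = 11016217.63 g/ha
  = 11016.22 kg/ha = 11.02 t/ha


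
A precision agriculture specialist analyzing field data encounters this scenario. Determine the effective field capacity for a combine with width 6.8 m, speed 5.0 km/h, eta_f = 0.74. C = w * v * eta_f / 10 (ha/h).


C = w * v * eta_f / 10
  = 6.8 * 5.0 * 0.74 / 10
  = 25.16 / 10
  = 2.52 ha/h


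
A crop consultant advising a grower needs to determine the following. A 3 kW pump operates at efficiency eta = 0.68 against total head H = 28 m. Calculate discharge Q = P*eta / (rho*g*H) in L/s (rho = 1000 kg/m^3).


Q = (P * 1000 * eta) / (rho * g * H)
  = (3 * 1000 * 0.68) / (1000 * 9.81 * 28)
  = 2040 / 274680
  = 0.00743 m^3/s = 7.43 L/s


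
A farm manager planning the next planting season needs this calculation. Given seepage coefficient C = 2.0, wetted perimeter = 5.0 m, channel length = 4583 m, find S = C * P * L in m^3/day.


S = C * P * L
  = 2.0 * 5.0 * 4583
  = 45830 m^3/day


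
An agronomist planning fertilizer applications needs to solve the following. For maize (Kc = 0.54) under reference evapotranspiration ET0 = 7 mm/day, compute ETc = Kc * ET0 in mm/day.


ETc = Kc * ET0
    = 0.54 * 7
    = 3.78 mm/day


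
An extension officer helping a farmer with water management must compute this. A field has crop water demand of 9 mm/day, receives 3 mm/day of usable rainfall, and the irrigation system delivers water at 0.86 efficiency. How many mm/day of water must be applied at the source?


IWR = (ETc - Pe) / Ea
    = (9 - 3) / 0.86
    = 6 / 0.86
    = 6.98 mm/day


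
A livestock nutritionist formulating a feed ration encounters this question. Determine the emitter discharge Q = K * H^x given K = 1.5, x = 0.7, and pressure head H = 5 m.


Q = K * H^x
  = 1.5 * 5^0.7
  = 1.5 * 3.0852
  = 4.63 L/h


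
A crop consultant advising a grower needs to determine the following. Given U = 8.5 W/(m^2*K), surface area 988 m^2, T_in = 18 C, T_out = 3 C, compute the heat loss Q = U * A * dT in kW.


dT = 18 - (3) = 15 K
Q = U * A * dT
  = 8.5 * 988 * 15
  = 125970 W = 125.97 kW


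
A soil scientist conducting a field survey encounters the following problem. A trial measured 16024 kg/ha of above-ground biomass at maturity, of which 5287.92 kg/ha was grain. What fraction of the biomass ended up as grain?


HI = grain_yield / biomass
   = 5287.92 / 16024
   = 0.33


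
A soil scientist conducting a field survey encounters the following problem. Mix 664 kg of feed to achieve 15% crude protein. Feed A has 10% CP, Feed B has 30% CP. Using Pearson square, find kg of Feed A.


parts_A = CP_b - target = 30 - 15 = 15
parts_B = target - CP_a = 15 - 10 = 5
total_parts = 15 + 5 = 20
Feed A = 664 * 15 / 20 = 498 kg
Feed B = 664 * 5 / 20 = 166 kg

498 kg


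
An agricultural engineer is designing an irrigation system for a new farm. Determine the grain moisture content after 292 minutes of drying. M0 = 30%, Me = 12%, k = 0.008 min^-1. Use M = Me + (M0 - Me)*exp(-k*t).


M = Me + (M0 - Me) * e^(-k*t)
  = 12 + (30 - 12) * e^(-0.008*292)
  = 12 + 18 * e^(-2.336)
  = 12 + 18 * 0.09671
  = 12 + 1.7408
  = 13.74%


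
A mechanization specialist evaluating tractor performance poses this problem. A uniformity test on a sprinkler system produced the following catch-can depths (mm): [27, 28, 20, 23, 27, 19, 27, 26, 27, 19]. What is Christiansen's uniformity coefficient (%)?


xbar = 243 / 10 = 24.300
sum|xi - xbar| = 32.400
CU = 100 * (1 - 32.400 / (10 * 24.300))
   = 100 * (1 - 0.1333)
   = 86.67%


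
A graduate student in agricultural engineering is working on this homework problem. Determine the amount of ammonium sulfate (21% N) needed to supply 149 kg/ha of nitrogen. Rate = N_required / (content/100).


Rate = N_required / (N_content / 100)
     = 149 / (21 / 100)
     = 149 / 0.21
     = 709.52 kg/ha


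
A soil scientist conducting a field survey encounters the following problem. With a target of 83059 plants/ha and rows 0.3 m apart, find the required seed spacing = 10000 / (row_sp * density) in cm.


spacing = 10000 / (row_sp * density)
        = 10000 / (0.3 * 83059)
        = 10000 / 24917.70
        = 0.40132 m = 40.13 cm


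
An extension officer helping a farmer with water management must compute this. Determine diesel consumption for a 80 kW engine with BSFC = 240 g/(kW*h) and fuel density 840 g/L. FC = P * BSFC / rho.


FC = P * BSFC / rho_fuel
   = 80 * 240 / 840
   = 19200 / 840
   = 22.86 L/h


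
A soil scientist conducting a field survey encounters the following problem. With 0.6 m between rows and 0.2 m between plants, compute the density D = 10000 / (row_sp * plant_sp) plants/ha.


D = 10000 / (row_sp * plant_sp)
  = 10000 / (0.6 * 0.2)
  = 10000 / 0.1200
  = 83333.33 plants/ha


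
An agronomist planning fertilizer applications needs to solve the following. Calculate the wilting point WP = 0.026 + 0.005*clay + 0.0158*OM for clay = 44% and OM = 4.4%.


WP = 0.026 + 0.005*44 + 0.0158*4.4
   = 0.026 + 0.2200 + 0.0695
   = 0.3155


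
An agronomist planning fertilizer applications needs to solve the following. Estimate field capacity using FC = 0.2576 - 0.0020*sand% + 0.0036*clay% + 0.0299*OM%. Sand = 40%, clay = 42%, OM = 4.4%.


FC = 0.2576 - 0.0020*40 + 0.0036*42 + 0.0299*4.4
   = 0.2576 - 0.0800 + 0.1512 + 0.1316
   = 0.4604


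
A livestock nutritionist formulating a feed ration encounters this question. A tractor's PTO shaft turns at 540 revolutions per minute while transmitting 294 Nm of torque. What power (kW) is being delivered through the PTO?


P = 2*pi*n*T / 60000
  = 2*pi * 540 * 294 / 60000
  = 997518.50 / 60000
  = 16.63 kW


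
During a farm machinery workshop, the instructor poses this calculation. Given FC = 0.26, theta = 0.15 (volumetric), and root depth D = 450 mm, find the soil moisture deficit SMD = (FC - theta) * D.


SMD = (FC - theta) * D
    = (0.26 - 0.15) * 450
    = 0.110 * 450
    = 49.50 mm


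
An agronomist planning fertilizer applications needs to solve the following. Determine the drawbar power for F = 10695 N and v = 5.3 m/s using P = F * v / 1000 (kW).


P = F * v / 1000
  = 10695 * 5.3 / 1000
  = 56683.50 / 1000
  = 56.68 kW


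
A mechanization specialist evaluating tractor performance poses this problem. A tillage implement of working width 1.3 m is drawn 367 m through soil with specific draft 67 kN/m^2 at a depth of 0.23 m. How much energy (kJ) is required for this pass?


E = k * d * w * L
  = 67 * 0.23 * 1.3 * 367
  = 7352.11 kJ


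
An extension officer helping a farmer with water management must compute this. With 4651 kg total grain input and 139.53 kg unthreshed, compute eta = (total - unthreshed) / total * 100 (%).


eta = (total - unthreshed) / total * 100
    = (4651 - 139.53) / 4651 * 100
    = 4511.47 / 4651 * 100
    = 97%


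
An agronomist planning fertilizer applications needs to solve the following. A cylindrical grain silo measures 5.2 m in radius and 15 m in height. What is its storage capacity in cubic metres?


V = pi * r^2 * h
  = pi * 5.2^2 * 15
  = pi * 27.04 * 15
  = 1274.23 m^3


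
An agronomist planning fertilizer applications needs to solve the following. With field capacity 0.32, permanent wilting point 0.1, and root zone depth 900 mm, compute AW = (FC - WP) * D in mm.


AW = (FC - WP) * D
   = (0.32 - 0.1) * 900
   = 0.22 * 900
   = 198 mm


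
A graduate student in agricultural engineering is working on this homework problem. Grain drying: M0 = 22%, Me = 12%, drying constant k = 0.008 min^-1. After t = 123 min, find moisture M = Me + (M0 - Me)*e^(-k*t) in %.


M = Me + (M0 - Me) * e^(-k*t)
  = 12 + (22 - 12) * e^(-0.008*123)
  = 12 + 10 * e^(-0.984)
  = 12 + 10 * 0.37381
  = 12 + 3.7381
  = 15.74%


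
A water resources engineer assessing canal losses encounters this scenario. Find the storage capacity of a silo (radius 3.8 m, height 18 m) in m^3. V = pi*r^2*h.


V = pi * r^2 * h
  = pi * 3.8^2 * 18
  = pi * 14.44 * 18
  = 816.56 m^3


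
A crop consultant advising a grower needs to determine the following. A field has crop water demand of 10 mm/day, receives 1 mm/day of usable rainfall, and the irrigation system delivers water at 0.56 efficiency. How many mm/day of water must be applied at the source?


IWR = (ETc - Pe) / Ea
    = (10 - 1) / 0.56
    = 9 / 0.56
    = 16.07 mm/day


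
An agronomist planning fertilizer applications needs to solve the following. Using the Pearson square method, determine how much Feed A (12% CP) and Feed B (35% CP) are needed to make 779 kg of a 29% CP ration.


parts_A = CP_b - target = 35 - 29 = 6
parts_B = target - CP_a = 29 - 12 = 17
total_parts = 6 + 17 = 23
Feed A = 779 * 6 / 23 = 203.22 kg
Feed B = 779 * 17 / 23 = 575.78 kg

203.22 kg


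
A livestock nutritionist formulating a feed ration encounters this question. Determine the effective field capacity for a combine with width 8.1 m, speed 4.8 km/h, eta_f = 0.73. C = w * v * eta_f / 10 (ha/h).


C = w * v * eta_f / 10
  = 8.1 * 4.8 * 0.73 / 10
  = 28.38 / 10
  = 2.84 ha/h


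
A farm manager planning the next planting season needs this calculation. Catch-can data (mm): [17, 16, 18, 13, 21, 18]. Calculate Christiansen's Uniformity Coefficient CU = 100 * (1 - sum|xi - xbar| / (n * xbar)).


xbar = 103 / 6 = 17.167
sum|xi - xbar| = 11
CU = 100 * (1 - 11 / (6 * 17.167))
   = 100 * (1 - 0.1068)
   = 89.32%


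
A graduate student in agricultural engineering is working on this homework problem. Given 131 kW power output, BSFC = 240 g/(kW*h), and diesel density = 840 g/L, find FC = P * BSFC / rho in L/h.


FC = P * BSFC / rho_fuel
   = 131 * 240 / 840
   = 31440 / 840
   = 37.43 L/h


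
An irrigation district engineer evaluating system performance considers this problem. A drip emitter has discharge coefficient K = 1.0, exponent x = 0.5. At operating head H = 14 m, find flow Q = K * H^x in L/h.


Q = K * H^x
  = 1.0 * 14^0.5
  = 1.0 * 3.7417
  = 3.74 L/h


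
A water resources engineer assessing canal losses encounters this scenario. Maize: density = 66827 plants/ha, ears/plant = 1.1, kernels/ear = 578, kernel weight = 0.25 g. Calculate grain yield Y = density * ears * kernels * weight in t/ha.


Y = density * ears * kernels * kw
  = 66827 * 1.1 * 578 * 0.25 g/ha
  = 10622151.65 g/ha
  = 10622.15 kg/ha = 10.62 t/ha


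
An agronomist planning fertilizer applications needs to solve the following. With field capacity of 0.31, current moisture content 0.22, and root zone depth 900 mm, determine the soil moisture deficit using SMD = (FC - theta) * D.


SMD = (FC - theta) * D
    = (0.31 - 0.22) * 900
    = 0.090 * 900
    = 81 mm


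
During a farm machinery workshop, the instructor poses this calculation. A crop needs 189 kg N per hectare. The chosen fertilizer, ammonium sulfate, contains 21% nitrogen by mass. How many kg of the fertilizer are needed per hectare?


Rate = N_required / (N_content / 100)
     = 189 / (21 / 100)
     = 189 / 0.21
     = 900 kg/ha


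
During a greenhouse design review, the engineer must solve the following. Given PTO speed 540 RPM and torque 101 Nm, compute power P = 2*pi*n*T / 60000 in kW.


P = 2*pi*n*T / 60000
  = 2*pi * 540 * 101 / 60000
  = 342684.93 / 60000
  = 5.71 kW


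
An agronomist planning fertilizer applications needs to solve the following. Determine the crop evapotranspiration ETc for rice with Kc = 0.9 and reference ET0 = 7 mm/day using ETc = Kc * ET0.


ETc = Kc * ET0
    = 0.9 * 7
    = 6.30 mm/day


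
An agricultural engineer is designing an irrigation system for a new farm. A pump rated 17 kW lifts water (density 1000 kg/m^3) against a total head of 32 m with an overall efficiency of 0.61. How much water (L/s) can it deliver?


Q = (P * 1000 * eta) / (rho * g * H)
  = (17 * 1000 * 0.61) / (1000 * 9.81 * 32)
  = 10370 / 313920
  = 0.03303 m^3/s = 33.03 L/s


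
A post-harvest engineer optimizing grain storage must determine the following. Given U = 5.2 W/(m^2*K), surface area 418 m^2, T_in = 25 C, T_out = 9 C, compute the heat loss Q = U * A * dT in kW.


dT = 25 - (9) = 16 K
Q = U * A * dT
  = 5.2 * 418 * 16
  = 34777.60 W = 34.78 kW


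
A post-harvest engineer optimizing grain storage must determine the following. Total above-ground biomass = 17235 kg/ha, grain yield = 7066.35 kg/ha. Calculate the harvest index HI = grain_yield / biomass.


HI = grain_yield / biomass
   = 7066.35 / 17235
   = 0.41


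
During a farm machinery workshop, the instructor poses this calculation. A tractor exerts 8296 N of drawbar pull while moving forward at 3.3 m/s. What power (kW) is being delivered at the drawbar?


P = F * v / 1000
  = 8296 * 3.3 / 1000
  = 27376.80 / 1000
  = 27.38 kW


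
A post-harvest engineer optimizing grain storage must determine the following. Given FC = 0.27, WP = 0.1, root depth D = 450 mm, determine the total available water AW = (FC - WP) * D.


AW = (FC - WP) * D
   = (0.27 - 0.1) * 450
   = 0.17 * 450
   = 76.50 mm


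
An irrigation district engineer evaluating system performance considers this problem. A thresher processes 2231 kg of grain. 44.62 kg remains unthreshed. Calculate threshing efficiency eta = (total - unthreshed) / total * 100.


eta = (total - unthreshed) / total * 100
    = (2231 - 44.62) / 2231 * 100
    = 2186.38 / 2231 * 100
    = 98%


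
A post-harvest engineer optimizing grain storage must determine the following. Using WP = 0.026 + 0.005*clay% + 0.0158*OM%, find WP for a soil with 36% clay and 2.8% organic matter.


WP = 0.026 + 0.005*36 + 0.0158*2.8
   = 0.026 + 0.1800 + 0.0442
   = 0.2502


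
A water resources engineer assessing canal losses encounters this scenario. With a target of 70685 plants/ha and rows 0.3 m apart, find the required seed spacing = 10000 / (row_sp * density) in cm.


spacing = 10000 / (row_sp * density)
        = 10000 / (0.3 * 70685)
        = 10000 / 21205.50
        = 0.47158 m = 47.16 cm


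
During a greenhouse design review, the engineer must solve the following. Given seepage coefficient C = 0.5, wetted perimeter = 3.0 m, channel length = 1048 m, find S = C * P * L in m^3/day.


S = C * P * L
  = 0.5 * 3.0 * 1048
  = 1572 m^3/day


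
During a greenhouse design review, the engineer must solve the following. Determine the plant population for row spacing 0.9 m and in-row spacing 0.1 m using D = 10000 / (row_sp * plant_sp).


D = 10000 / (row_sp * plant_sp)
  = 10000 / (0.9 * 0.1)
  = 10000 / 0.0900
  = 111111.11 plants/ha


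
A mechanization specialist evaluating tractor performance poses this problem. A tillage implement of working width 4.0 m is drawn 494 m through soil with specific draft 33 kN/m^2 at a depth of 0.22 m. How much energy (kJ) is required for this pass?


E = k * d * w * L
  = 33 * 0.22 * 4.0 * 494
  = 14345.76 kJ


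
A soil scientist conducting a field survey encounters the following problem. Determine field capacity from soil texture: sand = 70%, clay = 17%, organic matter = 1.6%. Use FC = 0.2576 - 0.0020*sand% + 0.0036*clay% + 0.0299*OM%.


FC = 0.2576 - 0.0020*70 + 0.0036*17 + 0.0299*1.6
   = 0.2576 - 0.1400 + 0.0612 + 0.0478
   = 0.2266


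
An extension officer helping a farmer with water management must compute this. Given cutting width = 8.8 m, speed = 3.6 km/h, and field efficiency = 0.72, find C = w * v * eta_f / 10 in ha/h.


C = w * v * eta_f / 10
  = 8.8 * 3.6 * 0.72 / 10
  = 22.81 / 10
  = 2.28 ha/h


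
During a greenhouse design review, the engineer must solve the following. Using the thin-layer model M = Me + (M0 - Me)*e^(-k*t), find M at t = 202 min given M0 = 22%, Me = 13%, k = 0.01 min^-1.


M = Me + (M0 - Me) * e^(-k*t)
  = 13 + (22 - 13) * e^(-0.01*202)
  = 13 + 9 * e^(-2.020)
  = 13 + 9 * 0.13266
  = 13 + 1.1939
  = 14.19%


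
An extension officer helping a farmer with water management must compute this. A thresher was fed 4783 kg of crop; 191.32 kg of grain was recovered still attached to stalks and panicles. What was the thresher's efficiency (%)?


eta = (total - unthreshed) / total * 100
    = (4783 - 191.32) / 4783 * 100
    = 4591.68 / 4783 * 100
    = 96%


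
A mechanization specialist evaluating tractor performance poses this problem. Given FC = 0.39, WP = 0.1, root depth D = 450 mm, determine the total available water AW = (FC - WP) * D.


AW = (FC - WP) * D
   = (0.39 - 0.1) * 450
   = 0.29 * 450
   = 130.50 mm


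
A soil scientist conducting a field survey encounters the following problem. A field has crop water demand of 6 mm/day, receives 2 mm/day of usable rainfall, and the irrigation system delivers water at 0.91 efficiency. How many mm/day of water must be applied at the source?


IWR = (ETc - Pe) / Ea
    = (6 - 2) / 0.91
    = 4 / 0.91
    = 4.40 mm/day
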